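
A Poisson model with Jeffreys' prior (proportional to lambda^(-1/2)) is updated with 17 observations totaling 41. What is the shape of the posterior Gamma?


Posterior = Gamma(0.5 + S, n)
= Gamma(0.5 + 41, 17)
Posterior shape = 0.5 + S = 0.5 + 41 = 41.5

41.5


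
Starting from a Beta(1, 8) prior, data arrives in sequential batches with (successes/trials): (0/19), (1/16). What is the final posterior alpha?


In sequential Bayesian updating, we sum all successes.
Total successes = 1
Final alpha = 1 + 1 = 2

2


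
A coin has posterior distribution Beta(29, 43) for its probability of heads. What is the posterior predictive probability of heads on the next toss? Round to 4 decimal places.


Posterior predictive = E[theta] = alpha/(alpha+beta)
= 29/72
= 0.4028

0.4028


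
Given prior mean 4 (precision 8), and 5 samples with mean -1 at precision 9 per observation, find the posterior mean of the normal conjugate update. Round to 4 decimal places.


The posterior mean is a precision-weighted average of prior and data.
Post. prec. = 8 + 45 = 53
Post. mean = (32 + -45)/53 = -13/53 = -0.2453

-0.2453


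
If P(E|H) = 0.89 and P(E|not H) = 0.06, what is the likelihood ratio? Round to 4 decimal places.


Likelihood ratio = P(E|H) / P(E|not H)
= 0.89 / 0.06
= 14.8333

14.8333


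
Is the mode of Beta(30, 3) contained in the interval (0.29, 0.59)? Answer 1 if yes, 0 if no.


Mode = (a-1)/(a+b-2) = 29/31 = 0.9355
Interval: (0.29, 0.59)
Contains mode? 0

0


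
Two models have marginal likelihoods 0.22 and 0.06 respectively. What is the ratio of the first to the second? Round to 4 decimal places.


Evidence ratio = 0.22 / 0.06
= 3.6667

3.6667


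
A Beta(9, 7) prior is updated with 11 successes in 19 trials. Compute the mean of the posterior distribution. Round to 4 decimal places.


After update: Beta(20, 15)
Mean = 20 / (20 + 15) = 20 / 35
= 0.5714

0.5714


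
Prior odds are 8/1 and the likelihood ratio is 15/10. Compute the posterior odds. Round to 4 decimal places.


Posterior odds = prior odds * likelihood ratio
= (8/1) * (15/10)
= 120 / 10
= 12.0

12.0


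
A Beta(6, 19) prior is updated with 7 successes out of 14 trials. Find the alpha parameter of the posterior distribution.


In the Beta-Binomial conjugate update:
alpha_post = alpha_prior + successes
= 6 + 7
= 13

13


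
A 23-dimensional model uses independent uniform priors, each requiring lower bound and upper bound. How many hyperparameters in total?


Per parameter: 2 (lower bound and upper bound).
Total = 23 * 2 = 46

46


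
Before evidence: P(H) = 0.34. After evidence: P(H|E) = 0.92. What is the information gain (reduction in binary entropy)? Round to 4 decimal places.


Prior entropy = 0.9248
Posterior entropy = 0.4022
Information gain = 0.9248 - 0.4022 = 0.5226

0.5226


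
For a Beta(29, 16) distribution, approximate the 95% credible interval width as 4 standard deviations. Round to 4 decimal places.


Variance of Beta(a,b) = ab / ((a+b)^2 * (a+b+1))
= 29*16 / ((45)^2 * 46)
= 0.005
SD = sqrt(0.005) = 0.0706
Width = 4 * SD = 0.2823

0.2823


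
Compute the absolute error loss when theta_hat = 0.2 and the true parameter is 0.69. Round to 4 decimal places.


L = |theta_hat - theta_true|
= |0.2 - 0.69| = 0.49

0.49


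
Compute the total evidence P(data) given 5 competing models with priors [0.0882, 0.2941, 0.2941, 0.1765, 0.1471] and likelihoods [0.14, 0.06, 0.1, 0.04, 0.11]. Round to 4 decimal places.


Marginal likelihood = sum P(model_i) * P(data|model_i)
Model 1: 0.0882 * 0.14 = 0.0123
Model 2: 0.2941 * 0.06 = 0.0176
Model 3: 0.2941 * 0.1 = 0.0294
Model 4: 0.1765 * 0.04 = 0.0071
Model 5: 0.1471 * 0.11 = 0.0162
Total = 0.0826

0.0826


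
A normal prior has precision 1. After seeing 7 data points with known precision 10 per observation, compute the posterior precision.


In the conjugate normal model, precisions add:
tau_posterior = tau_prior + n * tau_data
= 1 + 7*10 = 71

71


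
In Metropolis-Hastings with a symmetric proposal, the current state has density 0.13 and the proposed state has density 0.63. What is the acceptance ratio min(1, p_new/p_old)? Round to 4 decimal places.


Ratio = p_new / p_old = 0.63 / 0.13 = 4.8462
Acceptance = min(1, 4.8462) = 1.0

1.0


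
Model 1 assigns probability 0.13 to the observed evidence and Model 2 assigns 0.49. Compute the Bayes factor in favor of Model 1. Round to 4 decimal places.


BF = P(data|M1) / P(data|M2)
= 0.13 / 0.49 = 0.2653

0.2653


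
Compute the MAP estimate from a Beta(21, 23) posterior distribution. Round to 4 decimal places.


MAP = mode of Beta distribution
= (alpha - 1)/(alpha + beta - 2)
= (21-1)/(21+23-2)
= 20/42 = 0.4762

0.4762


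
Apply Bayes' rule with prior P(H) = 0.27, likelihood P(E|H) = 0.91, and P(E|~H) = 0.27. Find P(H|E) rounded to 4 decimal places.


Step 1: Compute marginal P(E) = P(E|H)P(H) + P(E|~H)P(~H)
= 0.91*0.27 + 0.27*0.73 = 0.4428
Step 2: P(H|E) = P(E|H)P(H)/P(E) = 0.2457/0.4428
= 0.5549

0.5549


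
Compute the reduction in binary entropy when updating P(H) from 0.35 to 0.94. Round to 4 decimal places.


H_before = -p*log2(p) - (1-p)*log2(1-p) for p=0.35: 0.9341
H_after for p=0.94: 0.3274
Reduction = 0.9341 - 0.3274 = 0.6066

0.6066


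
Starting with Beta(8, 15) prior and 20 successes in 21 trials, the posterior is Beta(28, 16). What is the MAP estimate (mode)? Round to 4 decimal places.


The mode of Beta(a, b) when a > 1 and b > 1 is (a-1)/(a+b-2)
= (28 - 1) / (28 + 16 - 2)
= 27 / 42
= 0.6429

0.6429


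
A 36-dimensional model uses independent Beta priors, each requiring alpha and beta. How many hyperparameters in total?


Per parameter: 2 (alpha and beta).
Total = 36 * 2 = 72

72


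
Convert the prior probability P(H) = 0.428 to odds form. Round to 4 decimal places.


P(not H) = 1 - 0.428 = 0.572
Odds = 0.428 / 0.572 = 0.7483

0.7483


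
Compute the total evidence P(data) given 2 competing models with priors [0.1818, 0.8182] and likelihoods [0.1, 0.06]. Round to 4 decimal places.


Marginal likelihood = sum P(model_i) * P(data|model_i)
Model 1: 0.1818 * 0.1 = 0.0182
Model 2: 0.8182 * 0.06 = 0.0491
Total = 0.0673

0.0673


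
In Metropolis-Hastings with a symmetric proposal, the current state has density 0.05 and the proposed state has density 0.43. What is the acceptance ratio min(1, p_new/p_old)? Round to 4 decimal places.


Ratio = p_new / p_old = 0.43 / 0.05 = 8.6
Acceptance = min(1, 8.6) = 1.0

1.0


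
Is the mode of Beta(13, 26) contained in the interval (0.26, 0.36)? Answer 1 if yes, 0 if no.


Mode = (a-1)/(a+b-2) = 12/37 = 0.3243
Interval: (0.26, 0.36)
Contains mode? 1

1


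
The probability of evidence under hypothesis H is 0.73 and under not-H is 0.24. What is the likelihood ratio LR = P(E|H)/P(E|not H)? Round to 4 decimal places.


LR = 0.73 / 0.24
= 3.0417

3.0417


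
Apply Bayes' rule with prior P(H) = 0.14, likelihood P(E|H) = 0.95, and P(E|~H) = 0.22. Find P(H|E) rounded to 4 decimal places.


Step 1: Compute marginal P(E) = P(E|H)P(H) + P(E|~H)P(~H)
= 0.95*0.14 + 0.22*0.86 = 0.3222
Step 2: P(H|E) = P(E|H)P(H)/P(E) = 0.133/0.3222
= 0.4128

0.4128


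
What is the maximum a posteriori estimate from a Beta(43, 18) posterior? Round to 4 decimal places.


The MAP estimate equals the mode of the distribution.
Mode of Beta(a,b) = (a-1)/(a+b-2)
= 42/59
= 0.7119

0.7119


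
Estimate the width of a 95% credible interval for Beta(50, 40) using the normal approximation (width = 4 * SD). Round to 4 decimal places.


For Beta(a,b): Var = ab/((a+b)^2(a+b+1))
Var = 0.0027, SD = 0.0521
Approximate 95% CI width = 4 * 0.0521 = 0.2084

0.2084


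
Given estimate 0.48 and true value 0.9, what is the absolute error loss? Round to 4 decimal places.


Absolute error = |estimate - true|
= |-0.42| = 0.42

0.42


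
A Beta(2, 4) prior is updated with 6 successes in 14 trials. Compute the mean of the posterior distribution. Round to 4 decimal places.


After update: Beta(8, 12)
Mean = 8 / (8 + 12) = 8 / 20
= 0.4

0.4


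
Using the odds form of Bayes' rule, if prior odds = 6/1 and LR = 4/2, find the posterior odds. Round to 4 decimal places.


Bayes' rule in odds form: posterior odds = prior odds * LR
= (6 * 4) / (1 * 2)
= 24/2 = 12.0

12.0


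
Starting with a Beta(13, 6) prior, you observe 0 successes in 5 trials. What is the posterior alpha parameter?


For a Beta-Binomial conjugate model:
Posterior alpha = prior alpha + number of successes
= 13 + 0 = 13

13


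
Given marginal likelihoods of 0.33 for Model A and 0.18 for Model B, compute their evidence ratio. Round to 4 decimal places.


Ratio = ML(A) / ML(B) = 0.33/0.18
= 1.8333

1.8333


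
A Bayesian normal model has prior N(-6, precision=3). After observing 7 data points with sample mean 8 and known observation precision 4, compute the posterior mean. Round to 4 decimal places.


Posterior mean = (prior_precision * prior_mean + n * data_precision * data_mean) / (prior_precision + n * data_precision)
Numerator = 3*-6 + 7*4*8 = 206
Denominator = 3 + 7*4 = 31
Posterior mean = 6.6452

6.6452


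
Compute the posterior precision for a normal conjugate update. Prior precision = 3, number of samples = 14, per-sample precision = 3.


tau_post = tau_0 + n * tau
= 3 + 14 * 3 = 45

45


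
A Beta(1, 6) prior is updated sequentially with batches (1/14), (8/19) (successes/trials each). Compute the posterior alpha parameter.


Sequential conjugate updating is equivalent to a single batch update.
Total successes across all batches = 9
alpha_posterior = alpha_prior + total_successes = 1 + 9
= 10

10


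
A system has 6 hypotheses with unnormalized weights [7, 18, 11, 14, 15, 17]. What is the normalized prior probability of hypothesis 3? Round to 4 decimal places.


The normalized prior is the weight divided by the total.
Total weight = 82
P(H3) = 11 / 82 = 0.1341

0.1341


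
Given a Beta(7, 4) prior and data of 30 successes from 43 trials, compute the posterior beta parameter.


Number of failures = 43 - 30 = 13
Posterior beta = 4 + 13 = 17

17


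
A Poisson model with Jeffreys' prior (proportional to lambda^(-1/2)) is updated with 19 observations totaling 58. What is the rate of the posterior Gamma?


Posterior = Gamma(0.5 + S, n)
= Gamma(0.5 + 58, 19)
Posterior rate = 0 + n = 19

19.0


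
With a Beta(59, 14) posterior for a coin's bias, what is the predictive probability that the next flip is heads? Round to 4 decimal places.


The predictive probability equals the posterior mean.
P(next = heads) = alpha / (alpha + beta)
= 59 / 73 = 0.8082

0.8082


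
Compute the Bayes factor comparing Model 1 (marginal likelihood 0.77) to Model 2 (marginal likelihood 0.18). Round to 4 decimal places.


BF12 = marginal likelihood of M1 / marginal likelihood of M2
= 0.77/0.18
= 4.2778

4.2778


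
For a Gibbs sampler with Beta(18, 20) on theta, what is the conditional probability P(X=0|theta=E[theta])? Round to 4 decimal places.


E[theta] = 18/(18+20) = 0.4737
P(X=0|theta) = 1 - theta = 0.5263

0.5263


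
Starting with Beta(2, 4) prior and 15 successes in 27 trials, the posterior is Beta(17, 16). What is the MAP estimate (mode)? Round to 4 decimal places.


The mode of Beta(a, b) when a > 1 and b > 1 is (a-1)/(a+b-2)
= (17 - 1) / (17 + 16 - 2)
= 16 / 31
= 0.5161

0.5161


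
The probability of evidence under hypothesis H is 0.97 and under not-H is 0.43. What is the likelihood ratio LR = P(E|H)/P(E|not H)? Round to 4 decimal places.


LR = 0.97 / 0.43
= 2.2558

2.2558


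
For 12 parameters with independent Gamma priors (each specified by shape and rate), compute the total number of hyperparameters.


A Gamma prior has 2 hyperparameters per parameter.
Total = 12 * 2 = 24

24


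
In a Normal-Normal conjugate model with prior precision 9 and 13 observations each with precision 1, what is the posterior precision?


Posterior precision = prior precision + n * observation precision
= 9 + 13 * 1
= 9 + 13 = 22

22


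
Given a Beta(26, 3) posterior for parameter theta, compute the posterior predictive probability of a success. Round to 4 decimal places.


For a Beta-Bernoulli model, the predictive probability is the mean:
P(success) = 26/(26+3) = 26/29 = 0.8966

0.8966


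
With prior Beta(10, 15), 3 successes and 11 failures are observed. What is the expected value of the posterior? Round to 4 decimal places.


Posterior = Beta(13, 26)
E[theta] = alpha/(alpha+beta)
= 13/39 = 0.3333

0.3333


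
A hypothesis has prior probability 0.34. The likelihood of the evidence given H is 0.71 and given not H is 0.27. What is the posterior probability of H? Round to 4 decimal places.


Using Bayes' theorem:
P(E) = 0.34 * 0.71 + 0.66 * 0.27
P(E) = 0.4196
P(H|E) = (0.34 * 0.71) / 0.4196 = 0.5753

0.5753


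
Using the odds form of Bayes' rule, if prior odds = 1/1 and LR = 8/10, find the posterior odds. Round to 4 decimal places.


Bayes' rule in odds form: posterior odds = prior odds * LR
= (1 * 8) / (1 * 10)
= 8/10 = 0.8

0.8


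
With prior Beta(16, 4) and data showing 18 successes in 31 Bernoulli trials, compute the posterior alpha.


Conjugate update: alpha_posterior = alpha_prior + k
= 16 + 18 = 34

34


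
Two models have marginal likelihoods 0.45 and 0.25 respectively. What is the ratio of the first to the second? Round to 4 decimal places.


Evidence ratio = 0.45 / 0.25
= 1.8

1.8


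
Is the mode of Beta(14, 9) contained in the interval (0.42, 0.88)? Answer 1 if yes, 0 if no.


Mode = (a-1)/(a+b-2) = 13/21 = 0.619
Interval: (0.42, 0.88)
Contains mode? 1

1


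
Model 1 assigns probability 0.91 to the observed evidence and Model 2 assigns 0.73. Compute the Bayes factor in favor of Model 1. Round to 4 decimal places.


BF = P(data|M1) / P(data|M2)
= 0.91 / 0.73 = 1.2466

1.2466


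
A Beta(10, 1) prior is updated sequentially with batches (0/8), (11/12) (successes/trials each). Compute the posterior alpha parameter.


Sequential conjugate updating is equivalent to a single batch update.
Total successes across all batches = 11
alpha_posterior = alpha_prior + total_successes = 10 + 11
= 21

21


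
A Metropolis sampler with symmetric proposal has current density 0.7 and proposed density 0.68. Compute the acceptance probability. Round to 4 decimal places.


For symmetric proposals, acceptance = min(1, pi(x*)/pi(x))
= min(1, 0.68/0.7)
= min(1, 0.9714) = 0.9714

0.9714


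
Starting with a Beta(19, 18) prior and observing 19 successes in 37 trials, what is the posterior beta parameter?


Posterior beta = prior beta + failures
Failures = 37 - 19 = 18
beta_post = 18 + 18 = 36

36


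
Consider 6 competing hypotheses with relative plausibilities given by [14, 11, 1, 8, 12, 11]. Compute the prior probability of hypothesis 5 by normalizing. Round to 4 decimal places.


Sum of weights = 14 + 11 + 1 + 8 + 12 + 11 = 57
Normalized prior for H5 = 12 / 57
= 0.2105

0.2105


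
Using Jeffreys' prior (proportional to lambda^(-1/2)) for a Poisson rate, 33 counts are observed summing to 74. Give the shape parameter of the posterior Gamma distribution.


Conjugate update: Gamma(prior_shape + S, prior_rate + n).
Prior shape = 0.5, prior rate = 0.
Posterior shape = 0.5 + S = 0.5 + 74 = 74.5

74.5


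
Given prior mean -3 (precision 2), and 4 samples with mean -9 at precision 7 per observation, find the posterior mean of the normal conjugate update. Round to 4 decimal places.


The posterior mean is a precision-weighted average of prior and data.
Post. prec. = 2 + 28 = 30
Post. mean = (-6 + -252)/30 = -258/30 = -8.6

-8.6


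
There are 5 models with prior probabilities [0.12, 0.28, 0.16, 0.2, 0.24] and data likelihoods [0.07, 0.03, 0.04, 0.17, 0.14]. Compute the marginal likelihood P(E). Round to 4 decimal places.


P(E) = sum over models of P(M_i) * P(E|M_i)
= 0.12*0.07 + 0.28*0.03 + 0.16*0.04 + 0.2*0.17 + 0.24*0.14
= 0.0908

0.0908


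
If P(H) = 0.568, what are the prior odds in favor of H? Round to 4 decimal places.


Prior odds = P(H) / (1 - P(H))
= 0.568 / 0.432
= 1.3148

1.3148


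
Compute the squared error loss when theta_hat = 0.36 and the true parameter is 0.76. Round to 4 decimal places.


L = (theta_hat - theta_true)^2
= (0.36 - 0.76)^2
= -0.4^2 = 0.16

0.16


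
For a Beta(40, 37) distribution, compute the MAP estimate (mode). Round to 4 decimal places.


MAP = mode = (a-1)/(a+b-2)
= (40-1)/(40+37-2)
= 39/75 = 0.52

0.52


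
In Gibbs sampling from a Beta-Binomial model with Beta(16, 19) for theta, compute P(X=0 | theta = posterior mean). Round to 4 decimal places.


Posterior mean = alpha/(alpha+beta) = 16/35 = 0.4571
P(X=0|theta=mean) = 1 - theta = 0.5429

0.5429


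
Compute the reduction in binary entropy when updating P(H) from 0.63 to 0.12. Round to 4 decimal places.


H_before = -p*log2(p) - (1-p)*log2(1-p) for p=0.63: 0.9507
H_after for p=0.12: 0.5294
Reduction = 0.9507 - 0.5294 = 0.4213

0.4213


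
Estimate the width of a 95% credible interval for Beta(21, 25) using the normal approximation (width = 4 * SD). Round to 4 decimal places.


For Beta(a,b): Var = ab/((a+b)^2(a+b+1))
Var = 0.0053, SD = 0.0727
Approximate 95% CI width = 4 * 0.0727 = 0.2906

0.2906


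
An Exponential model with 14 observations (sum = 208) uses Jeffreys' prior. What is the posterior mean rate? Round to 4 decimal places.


Posterior Gamma(14, 208)
E[lambda] = 14/208 = 0.0673

0.0673


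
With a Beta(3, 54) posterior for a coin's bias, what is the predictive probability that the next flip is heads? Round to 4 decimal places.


The predictive probability equals the posterior mean.
P(next = heads) = alpha / (alpha + beta)
= 3 / 57 = 0.0526

0.0526


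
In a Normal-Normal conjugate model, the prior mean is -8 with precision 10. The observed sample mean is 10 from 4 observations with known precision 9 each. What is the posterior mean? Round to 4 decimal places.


Posterior precision = tau0 + n*tau = 10 + 4*9 = 46
Posterior mean = (tau0*mu0 + n*tau*xbar) / posterior_precision
= (10*-8 + 4*9*10) / 46
= 280 / 46 = 6.087

6.087


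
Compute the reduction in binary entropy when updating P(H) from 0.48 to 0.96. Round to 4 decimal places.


H_before = -p*log2(p) - (1-p)*log2(1-p) for p=0.48: 0.9988
H_after for p=0.96: 0.2423
Reduction = 0.9988 - 0.2423 = 0.7566

0.7566


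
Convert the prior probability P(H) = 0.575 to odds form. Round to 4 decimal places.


P(not H) = 1 - 0.575 = 0.425
Odds = 0.575 / 0.425 = 1.3529

1.3529


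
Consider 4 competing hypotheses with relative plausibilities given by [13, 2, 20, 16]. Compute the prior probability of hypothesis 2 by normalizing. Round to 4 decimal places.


Sum of weights = 13 + 2 + 20 + 16 = 51
Normalized prior for H2 = 2 / 51
= 0.0392

0.0392


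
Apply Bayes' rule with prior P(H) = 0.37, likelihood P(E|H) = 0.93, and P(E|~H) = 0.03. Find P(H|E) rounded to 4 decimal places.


Step 1: Compute marginal P(E) = P(E|H)P(H) + P(E|~H)P(~H)
= 0.93*0.37 + 0.03*0.63 = 0.363
Step 2: P(H|E) = P(E|H)P(H)/P(E) = 0.3441/0.363
= 0.9479

0.9479


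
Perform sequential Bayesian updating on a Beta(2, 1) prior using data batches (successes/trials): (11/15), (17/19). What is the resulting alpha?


Accumulate successes: 28
Posterior alpha = prior alpha + sum of successes
= 2 + 28 = 30

30


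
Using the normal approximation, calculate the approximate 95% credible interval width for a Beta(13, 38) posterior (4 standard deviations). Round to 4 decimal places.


Var(Beta) = 13*38/(51^2 * 52) = 0.0037
SD = 0.0604
Width ~ 4*SD = 0.2417

0.2417


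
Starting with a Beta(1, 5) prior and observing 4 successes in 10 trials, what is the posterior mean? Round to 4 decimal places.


Posterior parameters: alpha = 1 + 4 = 5
beta = 5 + 6 = 11
Posterior mean = alpha / (alpha + beta) = 5 / 16
= 0.3125

0.3125


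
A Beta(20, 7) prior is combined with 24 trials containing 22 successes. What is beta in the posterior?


In conjugate updating:
beta_posterior = beta_prior + (n - k)
= 7 + (24 - 22)
= 7 + 2 = 9

9


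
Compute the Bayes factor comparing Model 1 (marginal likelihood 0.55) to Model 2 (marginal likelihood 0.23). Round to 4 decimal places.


BF12 = marginal likelihood of M1 / marginal likelihood of M2
= 0.55/0.23
= 2.3913

2.3913


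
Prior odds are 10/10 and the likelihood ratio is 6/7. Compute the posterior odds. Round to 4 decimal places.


Posterior odds = prior odds * likelihood ratio
= (10/10) * (6/7)
= 60 / 70
= 0.8571

0.8571


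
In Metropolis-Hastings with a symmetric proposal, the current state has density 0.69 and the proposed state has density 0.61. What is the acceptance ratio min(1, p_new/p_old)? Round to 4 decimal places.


Ratio = p_new / p_old = 0.61 / 0.69 = 0.8841
Acceptance = min(1, 0.8841) = 0.8841

0.8841


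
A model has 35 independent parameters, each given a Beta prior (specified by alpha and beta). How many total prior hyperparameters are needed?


Each Beta prior needs 2 hyperparameters (alpha and beta).
Total = 2 * 35 = 70

70


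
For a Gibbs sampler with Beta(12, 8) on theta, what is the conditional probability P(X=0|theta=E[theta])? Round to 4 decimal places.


E[theta] = 12/(12+8) = 0.6
P(X=0|theta) = 1 - theta = 0.4

0.4


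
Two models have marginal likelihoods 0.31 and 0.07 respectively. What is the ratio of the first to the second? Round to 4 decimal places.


Evidence ratio = 0.31 / 0.07
= 4.4286

4.4286


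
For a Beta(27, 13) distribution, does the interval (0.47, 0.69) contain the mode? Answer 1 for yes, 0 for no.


Mode of Beta(a,b) = (a-1)/(a+b-2)
= (27-1)/(27+13-2) = 0.6842
Check: 0.47 <= 0.6842 <= 0.69?
Result: 1

1


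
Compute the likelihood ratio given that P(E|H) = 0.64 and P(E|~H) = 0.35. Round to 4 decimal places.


LR = P(E|H) / P(E|~H)
= 0.64 / 0.35 = 1.8286

1.8286


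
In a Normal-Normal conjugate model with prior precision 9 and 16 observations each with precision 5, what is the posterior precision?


Posterior precision = prior precision + n * observation precision
= 9 + 16 * 5
= 9 + 80 = 89

89


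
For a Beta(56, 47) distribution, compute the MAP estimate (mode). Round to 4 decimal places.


MAP = mode = (a-1)/(a+b-2)
= (56-1)/(56+47-2)
= 55/101 = 0.5446

0.5446


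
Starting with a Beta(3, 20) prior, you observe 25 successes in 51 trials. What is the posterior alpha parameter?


For a Beta-Binomial conjugate model:
Posterior alpha = prior alpha + number of successes
= 3 + 25 = 28

28


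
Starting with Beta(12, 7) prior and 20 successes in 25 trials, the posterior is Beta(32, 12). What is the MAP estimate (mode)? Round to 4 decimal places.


The mode of Beta(a, b) when a > 1 and b > 1 is (a-1)/(a+b-2)
= (32 - 1) / (32 + 12 - 2)
= 31 / 42
= 0.7381

0.7381


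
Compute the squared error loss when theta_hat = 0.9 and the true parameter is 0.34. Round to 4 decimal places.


L = (theta_hat - theta_true)^2
= (0.9 - 0.34)^2
= 0.56^2 = 0.3136

0.3136


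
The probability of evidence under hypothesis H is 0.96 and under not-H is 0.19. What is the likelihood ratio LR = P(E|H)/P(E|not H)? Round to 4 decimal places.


LR = 0.96 / 0.19
= 5.0526

5.0526


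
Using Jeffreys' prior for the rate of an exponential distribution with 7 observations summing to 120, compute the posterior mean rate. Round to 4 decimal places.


Jeffreys' prior leads to posterior Gamma(7, 120).
Mean = 7/120 = 0.0583

0.0583


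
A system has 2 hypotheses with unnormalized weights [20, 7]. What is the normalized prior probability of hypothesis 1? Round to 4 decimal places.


The normalized prior is the weight divided by the total.
Total weight = 27
P(H1) = 20 / 27 = 0.7407

0.7407


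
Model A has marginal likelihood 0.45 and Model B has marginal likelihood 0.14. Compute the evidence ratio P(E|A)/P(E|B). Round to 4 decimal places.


Evidence ratio = P(E|A) / P(E|B)
= 0.45 / 0.14
= 3.2143

3.2143


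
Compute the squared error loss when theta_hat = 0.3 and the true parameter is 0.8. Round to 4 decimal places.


L = (theta_hat - theta_true)^2
= (0.3 - 0.8)^2
= -0.5^2 = 0.25

0.25


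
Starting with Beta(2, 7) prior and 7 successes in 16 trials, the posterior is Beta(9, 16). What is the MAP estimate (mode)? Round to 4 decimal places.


The mode of Beta(a, b) when a > 1 and b > 1 is (a-1)/(a+b-2)
= (9 - 1) / (9 + 16 - 2)
= 8 / 23
= 0.3478

0.3478


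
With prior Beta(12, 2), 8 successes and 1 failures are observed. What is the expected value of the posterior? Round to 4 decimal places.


Posterior = Beta(20, 3)
E[theta] = alpha/(alpha+beta)
= 20/23 = 0.8696

0.8696


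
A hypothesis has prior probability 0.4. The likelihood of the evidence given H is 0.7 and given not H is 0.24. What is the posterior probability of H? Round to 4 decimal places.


Using Bayes' theorem:
P(E) = 0.4 * 0.7 + 0.6 * 0.24
P(E) = 0.424
P(H|E) = (0.4 * 0.7) / 0.424 = 0.6604

0.6604


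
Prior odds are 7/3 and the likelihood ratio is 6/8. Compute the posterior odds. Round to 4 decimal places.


Posterior odds = prior odds * likelihood ratio
= (7/3) * (6/8)
= 42 / 24
= 1.75

1.75


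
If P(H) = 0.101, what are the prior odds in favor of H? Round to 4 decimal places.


Prior odds = P(H) / (1 - P(H))
= 0.101 / 0.899
= 0.1123

0.1123


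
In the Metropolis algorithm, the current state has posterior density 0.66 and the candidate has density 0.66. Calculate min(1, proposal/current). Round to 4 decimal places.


Ratio = 0.66/0.66 = 1.0
Acceptance probability = min(1, 1.0)
= 1.0

1.0


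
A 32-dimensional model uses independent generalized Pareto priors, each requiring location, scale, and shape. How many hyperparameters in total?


Per parameter: 3 (location, scale, and shape).
Total = 32 * 3 = 96

96


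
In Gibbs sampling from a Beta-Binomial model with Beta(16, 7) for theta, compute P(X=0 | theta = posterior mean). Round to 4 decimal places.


Posterior mean = alpha/(alpha+beta) = 16/23 = 0.6957
P(X=0|theta=mean) = 1 - theta = 0.3043

0.3043


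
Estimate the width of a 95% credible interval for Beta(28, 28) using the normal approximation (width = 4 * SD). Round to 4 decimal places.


For Beta(a,b): Var = ab/((a+b)^2(a+b+1))
Var = 0.0044, SD = 0.0662
Approximate 95% CI width = 4 * 0.0662 = 0.2649

0.2649


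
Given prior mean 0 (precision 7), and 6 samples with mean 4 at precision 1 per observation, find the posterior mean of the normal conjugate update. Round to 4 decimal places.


The posterior mean is a precision-weighted average of prior and data.
Post. prec. = 7 + 6 = 13
Post. mean = (0 + 24)/13 = 24/13 = 1.8462

1.8462


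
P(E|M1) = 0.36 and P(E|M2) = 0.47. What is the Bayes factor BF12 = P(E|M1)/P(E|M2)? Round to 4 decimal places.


Bayes factor BF12 = P(E|M1) / P(E|M2)
= 0.36 / 0.47
= 0.766

0.766


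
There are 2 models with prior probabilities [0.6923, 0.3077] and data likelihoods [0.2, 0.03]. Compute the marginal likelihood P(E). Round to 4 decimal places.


P(E) = sum over models of P(M_i) * P(E|M_i)
= 0.6923*0.2 + 0.3077*0.03
= 0.1477

0.1477


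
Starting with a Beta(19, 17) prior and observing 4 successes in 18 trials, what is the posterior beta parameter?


Posterior beta = prior beta + failures
Failures = 18 - 4 = 14
beta_post = 17 + 14 = 31

31


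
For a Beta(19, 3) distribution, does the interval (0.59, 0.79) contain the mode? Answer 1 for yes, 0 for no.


Mode of Beta(a,b) = (a-1)/(a+b-2)
= (19-1)/(19+3-2) = 0.9
Check: 0.59 <= 0.9 <= 0.79?
Result: 0

0


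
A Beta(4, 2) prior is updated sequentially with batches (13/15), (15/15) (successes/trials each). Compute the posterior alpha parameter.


Sequential conjugate updating is equivalent to a single batch update.
Total successes across all batches = 28
alpha_posterior = alpha_prior + total_successes = 4 + 28
= 32

32


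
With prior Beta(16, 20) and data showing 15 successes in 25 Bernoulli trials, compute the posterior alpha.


Conjugate update: alpha_posterior = alpha_prior + k
= 16 + 15 = 31

31


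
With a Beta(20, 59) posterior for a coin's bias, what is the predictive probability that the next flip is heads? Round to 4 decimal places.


The predictive probability equals the posterior mean.
P(next = heads) = alpha / (alpha + beta)
= 20 / 79 = 0.2532

0.2532


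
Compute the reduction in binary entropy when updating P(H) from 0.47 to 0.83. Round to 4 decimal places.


H_before = -p*log2(p) - (1-p)*log2(1-p) for p=0.47: 0.9974
H_after for p=0.83: 0.6577
Reduction = 0.9974 - 0.6577 = 0.3397

0.3397


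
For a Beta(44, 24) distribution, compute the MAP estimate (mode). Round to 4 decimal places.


MAP = mode = (a-1)/(a+b-2)
= (44-1)/(44+24-2)
= 43/66 = 0.6515

0.6515


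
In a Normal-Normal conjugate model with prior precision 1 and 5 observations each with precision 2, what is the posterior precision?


Posterior precision = prior precision + n * observation precision
= 1 + 5 * 2
= 1 + 10 = 11

11


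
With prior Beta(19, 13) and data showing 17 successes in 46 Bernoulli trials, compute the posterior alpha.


Conjugate update: alpha_posterior = alpha_prior + k
= 19 + 17 = 36

36


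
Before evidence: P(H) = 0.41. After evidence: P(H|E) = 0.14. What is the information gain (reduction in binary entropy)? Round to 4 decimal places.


Prior entropy = 0.9765
Posterior entropy = 0.5842
Information gain = 0.9765 - 0.5842 = 0.3923

0.3923


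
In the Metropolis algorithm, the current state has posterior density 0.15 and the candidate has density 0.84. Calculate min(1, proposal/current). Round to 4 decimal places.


Ratio = 0.84/0.15 = 5.6
Acceptance probability = min(1, 5.6)
= 1.0

1.0


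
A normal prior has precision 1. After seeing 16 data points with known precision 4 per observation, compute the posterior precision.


In the conjugate normal model, precisions add:
tau_posterior = tau_prior + n * tau_data
= 1 + 16*4 = 65

65


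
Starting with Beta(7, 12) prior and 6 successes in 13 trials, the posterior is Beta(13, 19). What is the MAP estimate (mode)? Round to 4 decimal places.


The mode of Beta(a, b) when a > 1 and b > 1 is (a-1)/(a+b-2)
= (13 - 1) / (13 + 19 - 2)
= 12 / 30
= 0.4

0.4


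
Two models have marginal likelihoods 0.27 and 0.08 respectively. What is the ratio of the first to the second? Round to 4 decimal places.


Evidence ratio = 0.27 / 0.08
= 3.375

3.375


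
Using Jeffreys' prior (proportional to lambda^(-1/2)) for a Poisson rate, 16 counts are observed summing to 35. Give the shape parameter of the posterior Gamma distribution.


Conjugate update: Gamma(prior_shape + S, prior_rate + n).
Prior shape = 0.5, prior rate = 0.
Posterior shape = 0.5 + S = 0.5 + 35 = 35.5

35.5


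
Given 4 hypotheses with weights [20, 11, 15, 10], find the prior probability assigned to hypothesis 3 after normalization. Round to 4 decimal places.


To normalize, divide each weight by the sum of all weights.
Sum = 56
Prior(H3) = 15/56 = 0.2679

0.2679


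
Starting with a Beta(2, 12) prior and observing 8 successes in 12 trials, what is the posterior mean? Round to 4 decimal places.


Posterior parameters: alpha = 2 + 8 = 10
beta = 12 + 4 = 16
Posterior mean = alpha / (alpha + beta) = 10 / 26
= 0.3846

0.3846


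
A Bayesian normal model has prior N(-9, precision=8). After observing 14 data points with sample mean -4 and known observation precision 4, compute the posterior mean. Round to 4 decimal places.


Posterior mean = (prior_precision * prior_mean + n * data_precision * data_mean) / (prior_precision + n * data_precision)
Numerator = 8*-9 + 14*4*-4 = -296
Denominator = 8 + 14*4 = 64
Posterior mean = -4.625

-4.625


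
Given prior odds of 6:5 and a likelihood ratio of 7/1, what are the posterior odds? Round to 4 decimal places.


Posterior odds = prior odds * LR
Prior odds = 6/5 = 1.2
LR = 7/1 = 7.0
Posterior odds = 1.2 * 7.0 = 8.4

8.4


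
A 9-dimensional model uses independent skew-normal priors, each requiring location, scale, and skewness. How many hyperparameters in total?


Per parameter: 3 (location, scale, and skewness).
Total = 9 * 3 = 27

27


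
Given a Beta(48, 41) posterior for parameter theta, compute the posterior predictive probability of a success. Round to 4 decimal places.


For a Beta-Bernoulli model, the predictive probability is the mean:
P(success) = 48/(48+41) = 48/89 = 0.5393

0.5393


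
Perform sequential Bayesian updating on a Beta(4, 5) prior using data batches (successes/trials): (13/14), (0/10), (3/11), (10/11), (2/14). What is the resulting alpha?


Accumulate successes: 28
Posterior alpha = prior alpha + sum of successes
= 4 + 28 = 32

32


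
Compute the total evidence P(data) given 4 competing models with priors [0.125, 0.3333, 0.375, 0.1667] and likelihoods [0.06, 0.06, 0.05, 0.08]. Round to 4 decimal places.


Marginal likelihood = sum P(model_i) * P(data|model_i)
Model 1: 0.125 * 0.06 = 0.0075
Model 2: 0.3333 * 0.06 = 0.02
Model 3: 0.375 * 0.05 = 0.0188
Model 4: 0.1667 * 0.08 = 0.0133
Total = 0.0596

0.0596


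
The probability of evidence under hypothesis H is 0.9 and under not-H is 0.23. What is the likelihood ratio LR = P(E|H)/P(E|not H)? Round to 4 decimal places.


LR = 0.9 / 0.23
= 3.913

3.913


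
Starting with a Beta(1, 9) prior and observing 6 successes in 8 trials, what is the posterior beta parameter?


Posterior beta = prior beta + failures
Failures = 8 - 6 = 2
beta_post = 9 + 2 = 11

11


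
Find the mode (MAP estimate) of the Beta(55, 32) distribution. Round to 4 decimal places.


For Beta(a,b) with a,b > 1:
Mode = (a-1)/(a+b-2) = (55-1)/(87-2)
= 54/85 = 0.6353

0.6353


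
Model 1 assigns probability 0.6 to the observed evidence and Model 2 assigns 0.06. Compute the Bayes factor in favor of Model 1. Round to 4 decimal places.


BF = P(data|M1) / P(data|M2)
= 0.6 / 0.06 = 10.0

10.0


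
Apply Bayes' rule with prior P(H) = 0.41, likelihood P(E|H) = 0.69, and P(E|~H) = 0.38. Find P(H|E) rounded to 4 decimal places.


Step 1: Compute marginal P(E) = P(E|H)P(H) + P(E|~H)P(~H)
= 0.69*0.41 + 0.38*0.59 = 0.5071
Step 2: P(H|E) = P(E|H)P(H)/P(E) = 0.2829/0.5071
= 0.5579

0.5579


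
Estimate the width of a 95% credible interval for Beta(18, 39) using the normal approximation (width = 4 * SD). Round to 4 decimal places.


For Beta(a,b): Var = ab/((a+b)^2(a+b+1))
Var = 0.0037, SD = 0.061
Approximate 95% CI width = 4 * 0.061 = 0.2441

0.2441


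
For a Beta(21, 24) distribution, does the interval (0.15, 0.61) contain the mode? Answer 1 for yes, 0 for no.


Mode of Beta(a,b) = (a-1)/(a+b-2)
= (21-1)/(21+24-2) = 0.4651
Check: 0.15 <= 0.4651 <= 0.61?
Result: 1

1


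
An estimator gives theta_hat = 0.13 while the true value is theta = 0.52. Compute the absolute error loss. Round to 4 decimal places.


The absolute error loss is |theta_hat - theta|
= |0.13 - 0.52|
= 0.39

0.39


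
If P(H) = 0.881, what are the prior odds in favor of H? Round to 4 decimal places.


Prior odds = P(H) / (1 - P(H))
= 0.881 / 0.119
= 7.4034

7.4034


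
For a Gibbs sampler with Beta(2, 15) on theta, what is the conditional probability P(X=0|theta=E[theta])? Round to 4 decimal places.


E[theta] = 2/(2+15) = 0.1176
P(X=0|theta) = 1 - theta = 0.8824

0.8824


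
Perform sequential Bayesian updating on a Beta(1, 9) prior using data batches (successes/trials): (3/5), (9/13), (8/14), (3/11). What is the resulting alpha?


Accumulate successes: 23
Posterior alpha = prior alpha + sum of successes
= 1 + 23 = 24

24


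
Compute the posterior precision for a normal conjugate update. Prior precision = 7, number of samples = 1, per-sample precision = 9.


tau_post = tau_0 + n * tau
= 7 + 1 * 9 = 16

16


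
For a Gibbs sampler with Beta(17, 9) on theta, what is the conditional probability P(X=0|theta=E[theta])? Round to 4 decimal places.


E[theta] = 17/(17+9) = 0.6538
P(X=0|theta) = 1 - theta = 0.3462

0.3462


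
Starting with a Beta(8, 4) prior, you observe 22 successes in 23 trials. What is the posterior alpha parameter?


For a Beta-Binomial conjugate model:
Posterior alpha = prior alpha + number of successes
= 8 + 22 = 30

30


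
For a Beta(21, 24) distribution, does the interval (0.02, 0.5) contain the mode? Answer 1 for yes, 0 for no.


Mode of Beta(a,b) = (a-1)/(a+b-2)
= (21-1)/(21+24-2) = 0.4651
Check: 0.02 <= 0.4651 <= 0.5?
Result: 1

1


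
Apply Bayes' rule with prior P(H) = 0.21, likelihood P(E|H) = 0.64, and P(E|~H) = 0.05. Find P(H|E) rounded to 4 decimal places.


Step 1: Compute marginal P(E) = P(E|H)P(H) + P(E|~H)P(~H)
= 0.64*0.21 + 0.05*0.79 = 0.1739
Step 2: P(H|E) = P(E|H)P(H)/P(E) = 0.1344/0.1739
= 0.7729

0.7729


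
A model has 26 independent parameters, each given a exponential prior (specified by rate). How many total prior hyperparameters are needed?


Each exponential prior needs 1 hyperparameter (rate).
Total = 1 * 26 = 26

26


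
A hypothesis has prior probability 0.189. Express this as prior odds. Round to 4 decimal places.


Odds = P(H) / P(not H) = 0.189 / 0.811
= 0.233

0.233


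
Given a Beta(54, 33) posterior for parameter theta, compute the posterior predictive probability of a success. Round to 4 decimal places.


For a Beta-Bernoulli model, the predictive probability is the mean:
P(success) = 54/(54+33) = 54/87 = 0.6207

0.6207


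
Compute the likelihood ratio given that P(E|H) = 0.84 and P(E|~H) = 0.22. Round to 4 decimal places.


LR = P(E|H) / P(E|~H)
= 0.84 / 0.22 = 3.8182

3.8182


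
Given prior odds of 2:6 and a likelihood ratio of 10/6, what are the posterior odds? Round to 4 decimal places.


Posterior odds = prior odds * LR
Prior odds = 2/6 = 0.3333
LR = 10/6 = 1.6667
Posterior odds = 0.3333 * 1.6667 = 0.5556

0.5556


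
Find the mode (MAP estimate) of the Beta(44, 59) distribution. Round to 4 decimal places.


For Beta(a,b) with a,b > 1:
Mode = (a-1)/(a+b-2) = (44-1)/(103-2)
= 43/101 = 0.4257

0.4257


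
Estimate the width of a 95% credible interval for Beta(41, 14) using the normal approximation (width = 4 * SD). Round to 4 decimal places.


For Beta(a,b): Var = ab/((a+b)^2(a+b+1))
Var = 0.0034, SD = 0.0582
Approximate 95% CI width = 4 * 0.0582 = 0.2328

0.2328


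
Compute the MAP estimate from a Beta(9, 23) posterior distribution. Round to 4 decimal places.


MAP = mode of Beta distribution
= (alpha - 1)/(alpha + beta - 2)
= (9-1)/(9+23-2)
= 8/30 = 0.2667

0.2667


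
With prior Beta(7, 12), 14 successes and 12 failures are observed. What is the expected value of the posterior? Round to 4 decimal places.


Posterior = Beta(21, 24)
E[theta] = alpha/(alpha+beta)
= 21/45 = 0.4667

0.4667


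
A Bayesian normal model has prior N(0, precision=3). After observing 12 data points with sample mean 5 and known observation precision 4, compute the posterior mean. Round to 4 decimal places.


Posterior mean = (prior_precision * prior_mean + n * data_precision * data_mean) / (prior_precision + n * data_precision)
Numerator = 3*0 + 12*4*5 = 240
Denominator = 3 + 12*4 = 51
Posterior mean = 4.7059

4.7059


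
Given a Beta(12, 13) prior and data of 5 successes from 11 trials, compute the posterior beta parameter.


Number of failures = 11 - 5 = 6
Posterior beta = 13 + 6 = 19

19


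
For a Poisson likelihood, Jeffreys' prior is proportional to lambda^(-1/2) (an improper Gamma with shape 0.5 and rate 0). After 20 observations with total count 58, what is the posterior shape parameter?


Jeffreys' prior for Poisson is proportional to lambda^(-1/2).
Posterior is Gamma(0.5 + S, 0 + n) = Gamma(0.5 + 58, 20).
Posterior shape = 0.5 + S = 0.5 + 58 = 58.5

58.5
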